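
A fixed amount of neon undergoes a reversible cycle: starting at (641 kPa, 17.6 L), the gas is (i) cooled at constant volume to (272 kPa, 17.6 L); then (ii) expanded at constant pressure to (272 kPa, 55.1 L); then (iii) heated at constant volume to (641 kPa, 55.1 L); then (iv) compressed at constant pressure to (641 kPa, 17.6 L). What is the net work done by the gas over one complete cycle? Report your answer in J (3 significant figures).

W_net ≈ -13800 J

Constant-volume legs do no work.
W(ii) = (272)(55.1 − 17.6) = 10200 J; W(iv) = (641)(17.6 − 55.1) = -24038 J.
W_net = 10200 − 24038 = -13838 J (the counter-clockwise enclosed area).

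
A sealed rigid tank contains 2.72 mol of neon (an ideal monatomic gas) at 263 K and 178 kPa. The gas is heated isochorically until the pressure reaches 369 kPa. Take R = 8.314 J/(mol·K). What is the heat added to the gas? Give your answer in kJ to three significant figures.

Constant volume ⇒ W = 0, so Q = ΔU = nCᵥΔT with Cᵥ = 3R/2 = 12.47 J/(mol·K).
At constant V, T₂/T₁ = P₂/P₁ ⇒ ΔT = T₁(P₂/P₁ − 1) = 263·(369/178 − 1) = 282.2 K.
ΔU = (2.72)(12.47)(282.2) = 9573 J.

Q ≈ 9.57 kJ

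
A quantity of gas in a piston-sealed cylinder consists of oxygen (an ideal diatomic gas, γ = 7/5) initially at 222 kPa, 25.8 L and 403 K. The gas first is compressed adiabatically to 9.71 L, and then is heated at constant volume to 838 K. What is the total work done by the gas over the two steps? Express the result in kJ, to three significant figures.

W_total ≈ -6.85 kJ

Step 1 (adiabatic): W = (P₁V₁ − P₂V₂)/(γ−1) = (5728 − 8467)/0.4 = -6849 J.
Step 2 (isochoric): W = 0 (constant volume).
W_total = -6849 + 0 = -6849 J.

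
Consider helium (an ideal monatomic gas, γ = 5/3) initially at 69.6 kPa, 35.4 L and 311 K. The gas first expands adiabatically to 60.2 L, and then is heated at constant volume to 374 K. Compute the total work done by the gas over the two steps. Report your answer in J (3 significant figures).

Step 1 (adiabatic): W = (P₁V₁ − P₂V₂)/(γ−1) = (2464 − 1729)/0.667 = 1102 J.
Step 2 (isochoric): W = 0 (constant volume).
W_total = 1102 + 0 = 1102 J.

W_total ≈ 1100 J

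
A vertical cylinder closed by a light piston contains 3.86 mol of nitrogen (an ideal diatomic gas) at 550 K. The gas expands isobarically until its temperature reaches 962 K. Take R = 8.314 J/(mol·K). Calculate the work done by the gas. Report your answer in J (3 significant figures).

Isobaric: W = P ΔV = nR ΔT.
W = (3.86)(8.314)(962 − 550) = 13222 J.

W ≈ 13200 J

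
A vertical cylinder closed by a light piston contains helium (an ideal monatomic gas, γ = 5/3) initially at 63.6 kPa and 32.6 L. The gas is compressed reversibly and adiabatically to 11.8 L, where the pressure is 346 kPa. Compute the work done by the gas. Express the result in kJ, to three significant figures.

W ≈ -3.01 kJ

Adiabatic: W = (P₁V₁ − P₂V₂)/(γ − 1) with γ = 5/3.
P₁V₁ = 2073 J, P₂V₂ = 4083 J.
W = (2073 − 4083) / 0.6667 = -3014 J.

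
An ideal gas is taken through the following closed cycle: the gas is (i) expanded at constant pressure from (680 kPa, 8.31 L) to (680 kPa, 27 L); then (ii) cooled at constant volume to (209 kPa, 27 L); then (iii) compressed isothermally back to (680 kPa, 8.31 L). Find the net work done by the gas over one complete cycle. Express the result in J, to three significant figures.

W_net ≈ 6060 J

Leg (i): W = PΔV = (680)(27 − 8.31) = 12709 J.
Leg (ii): W = 0.
Leg (iii): W = PᵢVᵢ ln(V_f/Vᵢ) = (5643) ln(8.31/27) = -6650 J.
W_net = 12709 − 6650 = 6060 J.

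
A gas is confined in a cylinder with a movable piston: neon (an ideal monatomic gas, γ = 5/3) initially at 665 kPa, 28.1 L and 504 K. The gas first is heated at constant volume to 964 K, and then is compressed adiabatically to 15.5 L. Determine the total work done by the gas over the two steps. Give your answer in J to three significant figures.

W_total ≈ -26100 J

Step 1 (isochoric): W = 0 (constant volume).
After step 1: P = 1272 kPa (V unchanged).
Step 2 (adiabatic): W = (P₁V₁ − P₂V₂)/(γ−1) = (35742 − 53140)/0.667 = -26098 J.
W_total = 0 − 26098 = -26098 J.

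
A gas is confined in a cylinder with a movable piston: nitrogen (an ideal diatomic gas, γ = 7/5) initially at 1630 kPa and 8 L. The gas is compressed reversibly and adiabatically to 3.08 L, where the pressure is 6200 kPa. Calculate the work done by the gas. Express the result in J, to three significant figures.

Adiabatic: W = (P₁V₁ − P₂V₂)/(γ − 1) with γ = 7/5.
P₁V₁ = 13040 J, P₂V₂ = 19096 J.
W = (13040 − 19096) / 0.4 = -15140 J.

W ≈ -15100 J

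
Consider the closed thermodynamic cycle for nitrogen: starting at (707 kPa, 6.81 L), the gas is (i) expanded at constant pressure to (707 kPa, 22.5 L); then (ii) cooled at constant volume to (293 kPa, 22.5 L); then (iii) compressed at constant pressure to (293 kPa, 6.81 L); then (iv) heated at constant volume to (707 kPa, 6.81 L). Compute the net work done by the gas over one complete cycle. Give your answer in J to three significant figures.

W_net ≈ 6500 J

Constant-volume legs do no work.
W(i) = (707)(22.5 − 6.81) = 11093 J; W(iii) = (293)(6.81 − 22.5) = -4597 J.
W_net = 11093 − 4597 = 6496 J (the clockwise enclosed area).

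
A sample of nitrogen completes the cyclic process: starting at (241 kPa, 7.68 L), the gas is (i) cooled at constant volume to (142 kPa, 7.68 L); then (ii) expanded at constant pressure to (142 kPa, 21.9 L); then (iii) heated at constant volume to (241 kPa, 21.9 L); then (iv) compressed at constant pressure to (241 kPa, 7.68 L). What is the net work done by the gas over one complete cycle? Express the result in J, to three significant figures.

W_net ≈ -1410 J

Constant-volume legs do no work.
W(ii) = (142)(21.9 − 7.68) = 2019 J; W(iv) = (241)(7.68 − 21.9) = -3427 J.
W_net = 2019 − 3427 = -1408 J (the counter-clockwise enclosed area).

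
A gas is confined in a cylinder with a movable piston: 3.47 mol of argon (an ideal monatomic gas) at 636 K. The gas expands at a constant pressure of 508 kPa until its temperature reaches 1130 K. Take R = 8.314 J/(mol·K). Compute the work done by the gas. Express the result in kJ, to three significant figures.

W ≈ 14.3 kJ

Isobaric: W = P ΔV = nR ΔT.
W = (3.47)(8.314)(1130 − 636) = 14252 J.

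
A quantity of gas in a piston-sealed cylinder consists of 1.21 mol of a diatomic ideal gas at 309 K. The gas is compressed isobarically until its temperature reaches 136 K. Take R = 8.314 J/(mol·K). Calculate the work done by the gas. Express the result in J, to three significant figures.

W ≈ -1740 J

Isobaric: W = P ΔV = nR ΔT.
W = (1.21)(8.314)(136 − 309) = -1740 J.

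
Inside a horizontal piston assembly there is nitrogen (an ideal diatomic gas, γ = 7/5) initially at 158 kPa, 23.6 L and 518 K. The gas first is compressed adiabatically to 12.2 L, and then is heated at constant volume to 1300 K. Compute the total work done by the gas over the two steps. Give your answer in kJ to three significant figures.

Step 1 (adiabatic): W = (P₁V₁ − P₂V₂)/(γ−1) = (3729 − 4855)/0.4 = -2816 J.
Step 2 (isochoric): W = 0 (constant volume).
W_total = -2816 + 0 = -2816 J.

W_total ≈ -2.82 kJ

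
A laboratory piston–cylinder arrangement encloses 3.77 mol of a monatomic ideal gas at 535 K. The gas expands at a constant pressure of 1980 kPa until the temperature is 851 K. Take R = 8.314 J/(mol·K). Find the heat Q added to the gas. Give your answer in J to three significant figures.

Isobaric: W = nRΔT = (3.77)(8.314)(316) = 9905 J.
ΔU = nCᵥΔT with Cᵥ = 3R/2: ΔU = (3.77)(12.47)(316) = 14857 J.
Q = ΔU + W = 14857 + 9905 = 24762 J.

Q ≈ 24800 J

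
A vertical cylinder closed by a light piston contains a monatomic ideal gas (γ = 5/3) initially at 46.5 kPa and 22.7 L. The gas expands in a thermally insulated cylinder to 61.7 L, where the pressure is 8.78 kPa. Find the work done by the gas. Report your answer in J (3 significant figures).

W ≈ 771 J

Adiabatic: W = (P₁V₁ − P₂V₂)/(γ − 1) with γ = 5/3.
P₁V₁ = 1056 J, P₂V₂ = 541.7 J.
W = (1056 − 541.7) / 0.6667 = 770.7 J.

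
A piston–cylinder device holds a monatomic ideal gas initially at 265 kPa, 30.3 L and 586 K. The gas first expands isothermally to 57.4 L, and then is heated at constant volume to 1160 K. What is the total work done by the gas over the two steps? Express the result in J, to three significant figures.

W_total ≈ 5130 J

Step 1 (isothermal): W = P₁V₁ ln(V₂/V₁) = (8030) ln(57.4/30.3) = 5130 J.
Step 2 (isochoric): W = 0 (constant volume).
W_total = 5130 + 0 = 5130 J.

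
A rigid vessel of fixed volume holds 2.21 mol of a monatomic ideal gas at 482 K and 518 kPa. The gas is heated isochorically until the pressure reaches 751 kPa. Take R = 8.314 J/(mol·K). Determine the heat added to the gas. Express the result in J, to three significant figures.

Constant volume ⇒ W = 0, so Q = ΔU = nCᵥΔT with Cᵥ = 3R/2 = 12.47 J/(mol·K).
At constant V, T₂/T₁ = P₂/P₁ ⇒ ΔT = T₁(P₂/P₁ − 1) = 482·(751/518 − 1) = 216.8 K.
ΔU = (2.21)(12.47)(216.8) = 5975 J.

Q ≈ 5980 J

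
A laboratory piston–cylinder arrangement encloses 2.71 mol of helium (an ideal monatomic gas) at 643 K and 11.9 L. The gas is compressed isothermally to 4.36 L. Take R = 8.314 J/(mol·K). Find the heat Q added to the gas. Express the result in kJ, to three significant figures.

Q ≈ -14.5 kJ

Isothermal ⇒ ΔU = 0, so Q = W = nRT ln(V₂/V₁).
Q = (2.71)(8.314)(643) ln(4.36/11.9) = 14487 × -1.004 = -14546 J.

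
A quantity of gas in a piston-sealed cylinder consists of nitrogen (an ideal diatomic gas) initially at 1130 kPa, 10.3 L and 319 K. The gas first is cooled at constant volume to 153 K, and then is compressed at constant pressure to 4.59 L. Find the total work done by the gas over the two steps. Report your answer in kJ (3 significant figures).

W_total ≈ -3.09 kJ

Step 1 (isochoric): W = 0 (constant volume).
After step 1: P = 542 kPa (V unchanged).
Step 2 (isobaric): W = PΔV = (542 kPa)(4.59 − 10.3 L) = -3095 J.
W_total = 0 − 3095 = -3095 J.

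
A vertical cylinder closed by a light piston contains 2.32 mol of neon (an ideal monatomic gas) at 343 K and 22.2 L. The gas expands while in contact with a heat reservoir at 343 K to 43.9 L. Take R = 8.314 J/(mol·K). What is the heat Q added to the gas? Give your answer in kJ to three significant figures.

Isothermal ⇒ ΔU = 0, so Q = W = nRT ln(V₂/V₁).
Q = (2.32)(8.314)(343) ln(43.9/22.2) = 6616 × 0.6818 = 4511 J.

Q ≈ 4.51 kJ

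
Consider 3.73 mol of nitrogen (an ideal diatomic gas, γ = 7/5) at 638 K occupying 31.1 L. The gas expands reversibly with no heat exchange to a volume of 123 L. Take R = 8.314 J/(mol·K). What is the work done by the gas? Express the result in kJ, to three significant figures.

Adiabatic: TV^(γ−1) = const with γ = 7/5.
T₂ = T₁ (V₁/V₂)^(γ−1) = 638 × (31.1/123)^0.4 = 638 × 0.577 = 368.1 K.
W_by = nCᵥ(T₁ − T₂) = (3.73)(20.79)(638 − 368.1) = 20925 J.

W ≈ 20.9 kJ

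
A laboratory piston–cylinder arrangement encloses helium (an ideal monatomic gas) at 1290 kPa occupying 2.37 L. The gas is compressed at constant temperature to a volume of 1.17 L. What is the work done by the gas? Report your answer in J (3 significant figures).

W ≈ -2160 J

Isothermal: W = nRT ln(V₂/V₁) = P₁V₁ ln(V₂/V₁).
P₁V₁ = (1290 kPa)(2.37 L) = 3057 J.
W = 3057 × ln(1.17/2.37) = 3057 × -0.7059
W_by_gas = -2158 J.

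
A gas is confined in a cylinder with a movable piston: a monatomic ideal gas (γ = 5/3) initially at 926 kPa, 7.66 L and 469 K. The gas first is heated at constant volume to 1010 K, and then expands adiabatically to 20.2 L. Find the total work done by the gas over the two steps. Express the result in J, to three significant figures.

W_total ≈ 10900 J

Step 1 (isochoric): W = 0 (constant volume).
After step 1: P = 1994 kPa (V unchanged).
Step 2 (adiabatic): W = (P₁V₁ − P₂V₂)/(γ−1) = (15275 − 8003)/0.667 = 10909 J.
W_total = 0 + 10909 = 10909 J.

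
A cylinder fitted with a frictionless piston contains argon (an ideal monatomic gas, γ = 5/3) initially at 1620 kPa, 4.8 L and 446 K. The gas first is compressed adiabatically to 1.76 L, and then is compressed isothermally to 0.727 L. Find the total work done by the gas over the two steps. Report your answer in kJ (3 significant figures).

W_total ≈ -24.5 kJ

Step 1 (adiabatic): W = (P₁V₁ − P₂V₂)/(γ−1) = (7776 − 15179)/0.667 = -11104 J.
After step 1: P = 8624 kPa, V = 1.76 L, T = 870.6 K.
Step 2 (isothermal): W = P₁V₁ ln(V₂/V₁) = (15179) ln(0.727/1.76) = -13420 J.
W_total = -11104 − 13420 = -24525 J.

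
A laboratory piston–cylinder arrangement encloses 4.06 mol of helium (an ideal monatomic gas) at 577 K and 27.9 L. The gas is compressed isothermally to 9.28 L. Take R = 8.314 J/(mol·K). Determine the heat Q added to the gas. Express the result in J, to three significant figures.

Q ≈ -21400 J

Isothermal ⇒ ΔU = 0, so Q = W = nRT ln(V₂/V₁).
Q = (4.06)(8.314)(577) ln(9.28/27.9) = 19477 × -1.101 = -21439 J.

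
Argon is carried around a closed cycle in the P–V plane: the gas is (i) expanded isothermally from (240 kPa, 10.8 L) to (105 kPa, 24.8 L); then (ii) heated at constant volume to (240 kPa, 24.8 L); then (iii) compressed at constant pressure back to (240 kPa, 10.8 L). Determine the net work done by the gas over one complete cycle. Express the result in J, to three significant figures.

W_net ≈ -1210 J

Leg (i): W = PᵢVᵢ ln(V_f/Vᵢ) = (2592) ln(24.8/10.8) = 2155 J.
Leg (ii): W = 0.
Leg (iii): W = PΔV = (240)(10.8 − 24.8) = -3360 J.
W_net = 2155 − 3360 = -1205 J.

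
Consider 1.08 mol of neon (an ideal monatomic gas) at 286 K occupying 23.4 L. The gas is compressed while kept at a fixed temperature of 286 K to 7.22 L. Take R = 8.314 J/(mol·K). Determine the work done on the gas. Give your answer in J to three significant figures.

W ≈ 3020 J

Isothermal: W = nRT ln(V₂/V₁).
W = (1.08)(8.314)(286) × ln(7.22/23.4)
  = 2568 × -1.176
W_by_gas = -3020 J; work on gas = −W_by = 3020 J.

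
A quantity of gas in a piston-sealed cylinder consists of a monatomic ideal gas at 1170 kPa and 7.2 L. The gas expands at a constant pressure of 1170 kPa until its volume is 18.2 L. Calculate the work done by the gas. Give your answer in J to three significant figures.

Isobaric: W = P ΔV.
W = (1170 kPa)(18.2 − 7.2 L) = (1170)(11) = 12870 J.

W ≈ 12900 J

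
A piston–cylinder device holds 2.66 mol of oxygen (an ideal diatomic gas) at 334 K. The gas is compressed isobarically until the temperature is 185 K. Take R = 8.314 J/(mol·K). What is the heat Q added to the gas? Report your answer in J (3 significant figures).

Q ≈ -11500 J

Isobaric: W = nRΔT = (2.66)(8.314)(-149) = -3295 J.
ΔU = nCᵥΔT with Cᵥ = 5R/2: ΔU = (2.66)(20.79)(-149) = -8238 J.
Q = ΔU + W = -8238 − 3295 = -11533 J.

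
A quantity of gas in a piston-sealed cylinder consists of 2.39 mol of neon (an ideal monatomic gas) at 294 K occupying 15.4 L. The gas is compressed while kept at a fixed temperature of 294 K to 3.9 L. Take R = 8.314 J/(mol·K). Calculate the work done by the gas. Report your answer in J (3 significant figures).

W ≈ -8020 J

Isothermal: W = nRT ln(V₂/V₁).
W = (2.39)(8.314)(294) × ln(3.9/15.4)
  = 5842 × -1.373
W_by_gas = -8023 J.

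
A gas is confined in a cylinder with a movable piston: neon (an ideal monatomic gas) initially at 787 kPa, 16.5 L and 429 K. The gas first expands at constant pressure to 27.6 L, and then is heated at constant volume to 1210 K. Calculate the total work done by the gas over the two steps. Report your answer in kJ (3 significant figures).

W_total ≈ 8.74 kJ

Step 1 (isobaric): W = PΔV = (787 kPa)(27.6 − 16.5 L) = 8736 J.
Step 2 (isochoric): W = 0 (constant volume).
W_total = 8736 + 0 = 8736 J.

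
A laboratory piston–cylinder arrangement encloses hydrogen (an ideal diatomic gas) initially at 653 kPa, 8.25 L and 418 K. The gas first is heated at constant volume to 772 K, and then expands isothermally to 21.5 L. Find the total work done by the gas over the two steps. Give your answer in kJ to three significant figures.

Step 1 (isochoric): W = 0 (constant volume).
After step 1: P = 1206 kPa (V unchanged).
Step 2 (isothermal): W = P₁V₁ ln(V₂/V₁) = (9950) ln(21.5/8.25) = 9530 J.
W_total = 0 + 9530 = 9530 J.

W_total ≈ 9.53 kJ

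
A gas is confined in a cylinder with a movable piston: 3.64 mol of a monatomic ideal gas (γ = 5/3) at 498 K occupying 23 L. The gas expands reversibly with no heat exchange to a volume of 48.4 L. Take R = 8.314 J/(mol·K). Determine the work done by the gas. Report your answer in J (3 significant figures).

Adiabatic: TV^(γ−1) = const with γ = 5/3.
T₂ = T₁ (V₁/V₂)^(γ−1) = 498 × (23/48.4)^0.667 = 498 × 0.609 = 303.3 K.
W_by = nCᵥ(T₁ − T₂) = (3.64)(12.47)(498 − 303.3) = 8840 J.

W ≈ 8840 J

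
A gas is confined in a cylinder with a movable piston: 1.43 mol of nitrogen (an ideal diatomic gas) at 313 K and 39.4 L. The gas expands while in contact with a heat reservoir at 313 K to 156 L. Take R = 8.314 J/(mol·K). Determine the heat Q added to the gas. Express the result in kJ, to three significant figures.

Isothermal ⇒ ΔU = 0, so Q = W = nRT ln(V₂/V₁).
Q = (1.43)(8.314)(313) ln(156/39.4) = 3721 × 1.376 = 5121 J.

Q ≈ 5.12 kJ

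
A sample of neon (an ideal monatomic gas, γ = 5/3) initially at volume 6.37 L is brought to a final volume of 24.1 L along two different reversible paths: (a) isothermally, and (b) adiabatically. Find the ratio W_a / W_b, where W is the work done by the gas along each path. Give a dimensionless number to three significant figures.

Path (a) isothermal: W = P₁V₁ ln(V₂/V₁) → W_a/(P₁V₁) = 1.331.
Path (b) adiabatic: W = P₁V₁(1 − (V₁/V₂)^(γ−1))/(γ−1) → W_b/(P₁V₁) = 0.8822.
W_a / W_b = 1.331 / 0.8822 = 1.508.

W_a / W_b ≈ 1.51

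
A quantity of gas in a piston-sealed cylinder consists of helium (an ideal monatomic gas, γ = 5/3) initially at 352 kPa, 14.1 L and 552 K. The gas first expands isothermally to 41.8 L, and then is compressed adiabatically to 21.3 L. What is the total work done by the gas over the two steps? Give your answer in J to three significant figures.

Step 1 (isothermal): W = P₁V₁ ln(V₂/V₁) = (4963) ln(41.8/14.1) = 5394 J.
After step 1: P = 118.7 kPa, V = 41.8 L, T = 552 K.
Step 2 (adiabatic): W = (P₁V₁ − P₂V₂)/(γ−1) = (4963 − 7780)/0.667 = -4225 J.
W_total = 5394 − 4225 = 1169 J.

W_total ≈ 1170 J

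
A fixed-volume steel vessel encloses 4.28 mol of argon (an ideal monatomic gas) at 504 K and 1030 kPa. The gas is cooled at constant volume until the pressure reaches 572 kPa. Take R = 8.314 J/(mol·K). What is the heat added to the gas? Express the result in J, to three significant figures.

Q ≈ -12000 J

Constant volume ⇒ W = 0, so Q = ΔU = nCᵥΔT with Cᵥ = 3R/2 = 12.47 J/(mol·K).
At constant V, T₂/T₁ = P₂/P₁ ⇒ ΔT = T₁(P₂/P₁ − 1) = 504·(572/1030 − 1) = -224.1 K.
ΔU = (4.28)(12.47)(-224.1) = -11962 J.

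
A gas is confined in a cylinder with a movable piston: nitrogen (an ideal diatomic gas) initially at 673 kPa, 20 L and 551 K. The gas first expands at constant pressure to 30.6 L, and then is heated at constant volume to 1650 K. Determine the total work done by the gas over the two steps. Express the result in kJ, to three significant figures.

Step 1 (isobaric): W = PΔV = (673 kPa)(30.6 − 20 L) = 7134 J.
Step 2 (isochoric): W = 0 (constant volume).
W_total = 7134 + 0 = 7134 J.

W_total ≈ 7.13 kJ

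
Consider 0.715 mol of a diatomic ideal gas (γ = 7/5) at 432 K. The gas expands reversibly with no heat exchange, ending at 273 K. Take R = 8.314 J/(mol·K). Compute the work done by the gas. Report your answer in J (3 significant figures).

W ≈ 2360 J

Adiabatic ⇒ Q = 0, so W_by = −ΔU = nCᵥ(T₁ − T₂).
Cᵥ = 5R/2 = 20.79 J/(mol·K).
W = (0.715)(20.79)(432 − 273) = 2363 J.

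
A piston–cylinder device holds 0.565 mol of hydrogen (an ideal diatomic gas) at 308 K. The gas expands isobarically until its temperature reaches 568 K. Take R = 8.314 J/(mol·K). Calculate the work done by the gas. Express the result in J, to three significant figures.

Isobaric: W = P ΔV = nR ΔT.
W = (0.565)(8.314)(568 − 308) = 1221 J.

W ≈ 1220 J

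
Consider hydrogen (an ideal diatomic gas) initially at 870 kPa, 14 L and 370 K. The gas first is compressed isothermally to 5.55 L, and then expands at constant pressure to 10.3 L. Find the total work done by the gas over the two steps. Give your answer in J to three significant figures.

W_total ≈ -845 J

Step 1 (isothermal): W = P₁V₁ ln(V₂/V₁) = (12180) ln(5.55/14) = -11270 J.
After step 1: P = 2195 kPa, V = 5.55 L, T = 370 K.
Step 2 (isobaric): W = PΔV = (2195 kPa)(10.3 − 5.55 L) = 10424 J.
W_total = -11270 + 10424 = -845.3 J.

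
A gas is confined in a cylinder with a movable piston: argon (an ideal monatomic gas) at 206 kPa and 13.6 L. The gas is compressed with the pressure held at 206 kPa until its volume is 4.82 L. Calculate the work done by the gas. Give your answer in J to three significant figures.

W ≈ -1810 J

Isobaric: W = P ΔV.
W = (206 kPa)(4.82 − 13.6 L) = (206)(-8.78) = -1809 J.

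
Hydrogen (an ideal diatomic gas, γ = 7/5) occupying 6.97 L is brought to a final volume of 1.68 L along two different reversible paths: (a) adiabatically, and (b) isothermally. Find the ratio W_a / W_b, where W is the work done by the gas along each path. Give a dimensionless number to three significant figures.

Path (a) adiabatic: W = P₁V₁(1 − (V₁/V₂)^(γ−1))/(γ−1) → W_a/(P₁V₁) = -1.917.
Path (b) isothermal: W = P₁V₁ ln(V₂/V₁) → W_b/(P₁V₁) = -1.423.
W_a / W_b = -1.917 / -1.423 = 1.347.

W_a / W_b ≈ 1.35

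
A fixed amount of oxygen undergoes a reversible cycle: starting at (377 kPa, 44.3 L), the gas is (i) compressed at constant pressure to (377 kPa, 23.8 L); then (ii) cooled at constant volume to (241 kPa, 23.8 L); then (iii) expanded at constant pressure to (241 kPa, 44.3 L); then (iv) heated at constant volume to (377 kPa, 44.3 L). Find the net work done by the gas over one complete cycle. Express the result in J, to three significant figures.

W_net ≈ -2790 J

Constant-volume legs do no work.
W(i) = (377)(23.8 − 44.3) = -7728 J; W(iii) = (241)(44.3 − 23.8) = 4940 J.
W_net = -7728 + 4940 = -2788 J (the counter-clockwise enclosed area).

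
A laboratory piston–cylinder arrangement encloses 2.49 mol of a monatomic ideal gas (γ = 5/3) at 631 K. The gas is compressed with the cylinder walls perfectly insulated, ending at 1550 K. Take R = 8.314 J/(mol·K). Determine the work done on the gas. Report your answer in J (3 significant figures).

W ≈ 28500 J

Adiabatic ⇒ Q = 0, so W_by = −ΔU = nCᵥ(T₁ − T₂).
Cᵥ = 3R/2 = 12.47 J/(mol·K).
W = (2.49)(12.47)(631 − 1550) = -28538 J.
Work on gas = −W_by = 28538 J.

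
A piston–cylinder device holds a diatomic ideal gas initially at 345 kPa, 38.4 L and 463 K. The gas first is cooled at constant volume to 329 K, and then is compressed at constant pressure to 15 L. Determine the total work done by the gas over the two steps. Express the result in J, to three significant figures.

Step 1 (isochoric): W = 0 (constant volume).
After step 1: P = 245.2 kPa (V unchanged).
Step 2 (isobaric): W = PΔV = (245.2 kPa)(15 − 38.4 L) = -5737 J.
W_total = 0 − 5737 = -5737 J.

W_total ≈ -5740 J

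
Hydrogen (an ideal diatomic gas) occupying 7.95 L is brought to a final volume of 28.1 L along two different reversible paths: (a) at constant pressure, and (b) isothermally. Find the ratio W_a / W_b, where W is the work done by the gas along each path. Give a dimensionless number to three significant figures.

Path (a) isobaric: W = P₁(V₂ − V₁) → W_a/(P₁V₁) = 2.535.
Path (b) isothermal: W = P₁V₁ ln(V₂/V₁) → W_b/(P₁V₁) = 1.263.
W_a / W_b = 2.535 / 1.263 = 2.007.

W_a / W_b ≈ 2.01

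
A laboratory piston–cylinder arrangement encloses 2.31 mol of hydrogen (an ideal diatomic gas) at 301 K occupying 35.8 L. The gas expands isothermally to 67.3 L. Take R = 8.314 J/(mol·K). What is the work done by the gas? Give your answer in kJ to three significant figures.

W ≈ 3.65 kJ

Isothermal: W = nRT ln(V₂/V₁).
W = (2.31)(8.314)(301) × ln(67.3/35.8)
  = 5781 × 0.6312
W_by_gas = 3649 J.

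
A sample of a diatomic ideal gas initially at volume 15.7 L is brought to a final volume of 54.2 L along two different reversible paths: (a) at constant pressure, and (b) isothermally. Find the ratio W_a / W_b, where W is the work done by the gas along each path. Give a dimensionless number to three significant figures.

Path (a) isobaric: W = P₁(V₂ − V₁) → W_a/(P₁V₁) = 2.452.
Path (b) isothermal: W = P₁V₁ ln(V₂/V₁) → W_b/(P₁V₁) = 1.239.
W_a / W_b = 2.452 / 1.239 = 1.979.

W_a / W_b ≈ 1.98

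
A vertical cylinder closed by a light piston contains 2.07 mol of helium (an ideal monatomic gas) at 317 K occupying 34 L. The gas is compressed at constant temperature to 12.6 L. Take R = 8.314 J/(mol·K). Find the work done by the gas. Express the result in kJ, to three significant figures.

W ≈ -5.42 kJ

Isothermal: W = nRT ln(V₂/V₁).
W = (2.07)(8.314)(317) × ln(12.6/34)
  = 5456 × -0.9927
W_by_gas = -5416 J.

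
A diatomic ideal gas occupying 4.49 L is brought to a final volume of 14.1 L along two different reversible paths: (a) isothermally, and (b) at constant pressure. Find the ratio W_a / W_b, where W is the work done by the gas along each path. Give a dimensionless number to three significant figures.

W_a / W_b ≈ 0.535

Path (a) isothermal: W = P₁V₁ ln(V₂/V₁) → W_a/(P₁V₁) = 1.144.
Path (b) isobaric: W = P₁(V₂ − V₁) → W_b/(P₁V₁) = 2.14.
W_a / W_b = 1.144 / 2.14 = 0.5347.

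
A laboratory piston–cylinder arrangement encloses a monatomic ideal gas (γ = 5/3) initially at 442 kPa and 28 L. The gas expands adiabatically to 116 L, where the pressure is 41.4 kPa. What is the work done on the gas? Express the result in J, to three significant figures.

Adiabatic: W = (P₁V₁ − P₂V₂)/(γ − 1) with γ = 5/3.
P₁V₁ = 12376 J, P₂V₂ = 4802 J.
W = (12376 − 4802) / 0.6667 = 11360 J.
Work on gas = −W_by = -11360 J.

W ≈ -11400 J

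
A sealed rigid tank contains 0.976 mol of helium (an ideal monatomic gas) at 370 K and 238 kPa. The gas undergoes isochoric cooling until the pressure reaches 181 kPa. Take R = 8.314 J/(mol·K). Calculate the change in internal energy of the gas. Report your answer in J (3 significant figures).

Constant volume ⇒ W = 0, so Q = ΔU = nCᵥΔT with Cᵥ = 3R/2 = 12.47 J/(mol·K).
At constant V, T₂/T₁ = P₂/P₁ ⇒ ΔT = T₁(P₂/P₁ − 1) = 370·(181/238 − 1) = -88.61 K.
ΔU = (0.976)(12.47)(-88.61) = -1079 J.

ΔU ≈ -1080 J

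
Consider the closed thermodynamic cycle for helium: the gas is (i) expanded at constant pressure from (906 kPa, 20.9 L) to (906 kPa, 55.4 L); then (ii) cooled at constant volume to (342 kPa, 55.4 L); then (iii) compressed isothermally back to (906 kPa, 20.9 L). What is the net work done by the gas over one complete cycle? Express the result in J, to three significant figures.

W_net ≈ 12800 J

Leg (i): W = PΔV = (906)(55.4 − 20.9) = 31257 J.
Leg (ii): W = 0.
Leg (iii): W = PᵢVᵢ ln(V_f/Vᵢ) = (18947) ln(20.9/55.4) = -18470 J.
W_net = 31257 − 18470 = 12787 J.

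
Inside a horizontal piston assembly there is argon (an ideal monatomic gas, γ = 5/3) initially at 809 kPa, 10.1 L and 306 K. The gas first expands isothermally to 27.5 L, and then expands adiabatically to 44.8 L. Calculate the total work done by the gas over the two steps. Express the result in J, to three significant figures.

W_total ≈ 11600 J

Step 1 (isothermal): W = P₁V₁ ln(V₂/V₁) = (8171) ln(27.5/10.1) = 8184 J.
After step 1: P = 297.1 kPa, V = 27.5 L, T = 306 K.
Step 2 (adiabatic): W = (P₁V₁ − P₂V₂)/(γ−1) = (8171 − 5902)/0.667 = 3404 J.
W_total = 8184 + 3404 = 11588 J.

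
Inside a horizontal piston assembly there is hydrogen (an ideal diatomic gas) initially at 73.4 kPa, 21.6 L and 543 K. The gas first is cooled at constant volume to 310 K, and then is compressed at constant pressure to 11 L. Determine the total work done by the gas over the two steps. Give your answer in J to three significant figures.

W_total ≈ -444 J

Step 1 (isochoric): W = 0 (constant volume).
After step 1: P = 41.9 kPa (V unchanged).
Step 2 (isobaric): W = PΔV = (41.9 kPa)(11 − 21.6 L) = -444.2 J.
W_total = 0 − 444.2 = -444.2 J.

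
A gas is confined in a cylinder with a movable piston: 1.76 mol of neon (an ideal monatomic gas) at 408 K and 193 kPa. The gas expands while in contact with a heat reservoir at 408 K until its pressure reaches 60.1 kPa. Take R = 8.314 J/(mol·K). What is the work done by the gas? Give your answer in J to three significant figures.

Isothermal process: W = nRT ln(V₂/V₁) = nRT ln(P₁/P₂).
W = (1.76)(8.314)(408) × ln(193/60.1)
  = 5970 × ln(3.211) = 5970 × 1.167
W_by_gas = 6965 J.

W ≈ 6970 J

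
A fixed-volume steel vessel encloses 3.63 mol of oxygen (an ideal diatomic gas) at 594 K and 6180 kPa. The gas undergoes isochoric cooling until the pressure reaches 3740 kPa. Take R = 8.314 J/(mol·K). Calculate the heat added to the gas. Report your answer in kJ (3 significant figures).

Q ≈ -17.7 kJ

Constant volume ⇒ W = 0, so Q = ΔU = nCᵥΔT with Cᵥ = 5R/2 = 20.79 J/(mol·K).
At constant V, T₂/T₁ = P₂/P₁ ⇒ ΔT = T₁(P₂/P₁ − 1) = 594·(3740/6180 − 1) = -234.5 K.
ΔU = (3.63)(20.79)(-234.5) = -17695 J.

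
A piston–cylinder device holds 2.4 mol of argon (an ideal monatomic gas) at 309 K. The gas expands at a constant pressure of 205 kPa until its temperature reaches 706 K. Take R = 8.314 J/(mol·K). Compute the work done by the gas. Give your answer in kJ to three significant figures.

W ≈ 7.92 kJ

Isobaric: W = P ΔV = nR ΔT.
W = (2.4)(8.314)(706 − 309) = 7922 J.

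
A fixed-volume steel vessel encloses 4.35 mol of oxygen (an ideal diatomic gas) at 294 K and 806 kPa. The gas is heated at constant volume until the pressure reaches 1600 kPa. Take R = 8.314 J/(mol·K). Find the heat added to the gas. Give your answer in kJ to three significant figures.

Constant volume ⇒ W = 0, so Q = ΔU = nCᵥΔT with Cᵥ = 5R/2 = 20.79 J/(mol·K).
At constant V, T₂/T₁ = P₂/P₁ ⇒ ΔT = T₁(P₂/P₁ − 1) = 294·(1600/806 − 1) = 289.6 K.
ΔU = (4.35)(20.79)(289.6) = 26186 J.

Q ≈ 26.2 kJ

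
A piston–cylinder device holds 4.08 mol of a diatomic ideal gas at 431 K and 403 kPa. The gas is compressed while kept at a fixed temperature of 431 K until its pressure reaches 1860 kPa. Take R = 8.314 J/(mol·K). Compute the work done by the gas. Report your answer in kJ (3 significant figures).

Isothermal process: W = nRT ln(V₂/V₁) = nRT ln(P₁/P₂).
W = (4.08)(8.314)(431) × ln(403/1860)
  = 14620 × ln(0.2167) = 14620 × -1.529
W_by_gas = -22360 J.

W ≈ -22.4 kJ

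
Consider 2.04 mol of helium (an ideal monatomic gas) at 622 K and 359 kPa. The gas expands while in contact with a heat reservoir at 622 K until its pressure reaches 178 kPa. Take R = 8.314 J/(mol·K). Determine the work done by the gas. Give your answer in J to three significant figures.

W ≈ 7400 J

Isothermal process: W = nRT ln(V₂/V₁) = nRT ln(P₁/P₂).
W = (2.04)(8.314)(622) × ln(359/178)
  = 10549 × ln(2.017) = 10549 × 0.7015
W_by_gas = 7401 J.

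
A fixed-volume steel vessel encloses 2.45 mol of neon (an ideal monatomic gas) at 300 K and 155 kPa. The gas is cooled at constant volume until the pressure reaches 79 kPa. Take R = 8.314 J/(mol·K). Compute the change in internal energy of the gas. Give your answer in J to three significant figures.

Constant volume ⇒ W = 0, so Q = ΔU = nCᵥΔT with Cᵥ = 3R/2 = 12.47 J/(mol·K).
At constant V, T₂/T₁ = P₂/P₁ ⇒ ΔT = T₁(P₂/P₁ − 1) = 300·(79/155 − 1) = -147.1 K.
ΔU = (2.45)(12.47)(-147.1) = -4494 J.

ΔU ≈ -4490 J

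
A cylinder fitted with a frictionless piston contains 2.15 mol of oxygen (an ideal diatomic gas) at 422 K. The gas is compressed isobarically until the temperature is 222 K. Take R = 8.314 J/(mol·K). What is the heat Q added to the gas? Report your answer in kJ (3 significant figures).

Q ≈ -12.5 kJ

Isobaric: W = nRΔT = (2.15)(8.314)(-200) = -3575 J.
ΔU = nCᵥΔT with Cᵥ = 5R/2: ΔU = (2.15)(20.79)(-200) = -8938 J.
Q = ΔU + W = -8938 − 3575 = -12513 J.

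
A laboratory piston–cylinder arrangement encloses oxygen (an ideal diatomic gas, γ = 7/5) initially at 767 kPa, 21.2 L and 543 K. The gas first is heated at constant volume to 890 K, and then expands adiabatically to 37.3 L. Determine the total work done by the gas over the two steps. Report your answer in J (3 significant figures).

Step 1 (isochoric): W = 0 (constant volume).
After step 1: P = 1257 kPa (V unchanged).
Step 2 (adiabatic): W = (P₁V₁ − P₂V₂)/(γ−1) = (26651 − 21260)/0.4 = 13478 J.
W_total = 0 + 13478 = 13478 J.

W_total ≈ 13500 J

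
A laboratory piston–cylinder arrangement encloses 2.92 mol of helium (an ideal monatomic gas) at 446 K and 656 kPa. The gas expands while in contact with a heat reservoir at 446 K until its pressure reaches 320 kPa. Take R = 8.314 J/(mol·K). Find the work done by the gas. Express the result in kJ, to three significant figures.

W ≈ 7.77 kJ

Isothermal process: W = nRT ln(V₂/V₁) = nRT ln(P₁/P₂).
W = (2.92)(8.314)(446) × ln(656/320)
  = 10827 × ln(2.05) = 10827 × 0.7178
W_by_gas = 7772 J.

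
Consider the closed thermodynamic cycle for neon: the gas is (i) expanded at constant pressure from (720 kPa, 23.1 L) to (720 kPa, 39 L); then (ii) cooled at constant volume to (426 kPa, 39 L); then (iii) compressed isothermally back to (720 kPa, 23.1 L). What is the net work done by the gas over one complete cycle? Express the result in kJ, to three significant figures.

W_net ≈ 2.75 kJ

Leg (i): W = PΔV = (720)(39 − 23.1) = 11448 J.
Leg (ii): W = 0.
Leg (iii): W = PᵢVᵢ ln(V_f/Vᵢ) = (16614) ln(23.1/39) = -8701 J.
W_net = 11448 − 8701 = 2747 J.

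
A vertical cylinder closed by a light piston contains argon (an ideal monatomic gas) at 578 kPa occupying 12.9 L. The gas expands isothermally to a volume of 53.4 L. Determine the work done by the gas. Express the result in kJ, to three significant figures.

Isothermal: W = nRT ln(V₂/V₁) = P₁V₁ ln(V₂/V₁).
P₁V₁ = (578 kPa)(12.9 L) = 7456 J.
W = 7456 × ln(53.4/12.9) = 7456 × 1.421
W_by_gas = 10592 J.

W ≈ 10.6 kJ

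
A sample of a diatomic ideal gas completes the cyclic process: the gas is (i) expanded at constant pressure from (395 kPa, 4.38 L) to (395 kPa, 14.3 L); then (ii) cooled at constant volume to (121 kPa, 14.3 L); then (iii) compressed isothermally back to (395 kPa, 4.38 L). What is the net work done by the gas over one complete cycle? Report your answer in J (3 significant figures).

Leg (i): W = PΔV = (395)(14.3 − 4.38) = 3918 J.
Leg (ii): W = 0.
Leg (iii): W = PᵢVᵢ ln(V_f/Vᵢ) = (1730) ln(4.38/14.3) = -2047 J.
W_net = 3918 − 2047 = 1871 J.

W_net ≈ 1870 J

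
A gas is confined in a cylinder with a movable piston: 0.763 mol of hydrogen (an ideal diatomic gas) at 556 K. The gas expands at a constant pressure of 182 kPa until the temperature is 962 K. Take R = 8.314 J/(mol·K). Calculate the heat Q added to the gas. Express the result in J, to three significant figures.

Isobaric: W = nRΔT = (0.763)(8.314)(406) = 2575 J.
ΔU = nCᵥΔT with Cᵥ = 5R/2: ΔU = (0.763)(20.79)(406) = 6439 J.
Q = ΔU + W = 6439 + 2575 = 9014 J.

Q ≈ 9010 J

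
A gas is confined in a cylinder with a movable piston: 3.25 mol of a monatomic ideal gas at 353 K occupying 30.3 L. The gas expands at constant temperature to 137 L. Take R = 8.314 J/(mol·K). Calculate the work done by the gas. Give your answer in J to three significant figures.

Isothermal: W = nRT ln(V₂/V₁).
W = (3.25)(8.314)(353) × ln(137/30.3)
  = 9538 × 1.509
W_by_gas = 14392 J.

W ≈ 14400 J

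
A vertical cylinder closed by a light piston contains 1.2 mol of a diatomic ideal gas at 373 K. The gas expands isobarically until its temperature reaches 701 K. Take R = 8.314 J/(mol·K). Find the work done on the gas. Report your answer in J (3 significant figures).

Isobaric: W = P ΔV = nR ΔT.
W = (1.2)(8.314)(701 − 373) = 3272 J.
Work on gas = −W_by = -3272 J.

W ≈ -3270 J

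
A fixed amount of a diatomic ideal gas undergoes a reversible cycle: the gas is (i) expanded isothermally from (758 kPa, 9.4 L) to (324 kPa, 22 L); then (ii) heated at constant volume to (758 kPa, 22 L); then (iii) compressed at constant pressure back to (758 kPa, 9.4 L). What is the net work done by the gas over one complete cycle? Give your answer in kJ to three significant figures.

W_net ≈ -3.49 kJ

Leg (i): W = PᵢVᵢ ln(V_f/Vᵢ) = (7125) ln(22/9.4) = 6059 J.
Leg (ii): W = 0.
Leg (iii): W = PΔV = (758)(9.4 − 22) = -9551 J.
W_net = 6059 − 9551 = -3492 J.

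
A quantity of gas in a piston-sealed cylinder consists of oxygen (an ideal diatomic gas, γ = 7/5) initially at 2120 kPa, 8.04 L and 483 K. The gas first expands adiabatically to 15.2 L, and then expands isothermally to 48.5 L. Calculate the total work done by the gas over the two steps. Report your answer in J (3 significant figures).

Step 1 (adiabatic): W = (P₁V₁ − P₂V₂)/(γ−1) = (17045 − 13212)/0.4 = 9583 J.
After step 1: P = 869.2 kPa, V = 15.2 L, T = 374.4 K.
Step 2 (isothermal): W = P₁V₁ ln(V₂/V₁) = (13212) ln(48.5/15.2) = 15329 J.
W_total = 9583 + 15329 = 24912 J.

W_total ≈ 24900 J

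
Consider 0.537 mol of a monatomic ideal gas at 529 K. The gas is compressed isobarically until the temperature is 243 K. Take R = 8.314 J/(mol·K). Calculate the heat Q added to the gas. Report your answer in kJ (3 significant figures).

Isobaric: W = nRΔT = (0.537)(8.314)(-286) = -1277 J.
ΔU = nCᵥΔT with Cᵥ = 3R/2: ΔU = (0.537)(12.47)(-286) = -1915 J.
Q = ΔU + W = -1915 − 1277 = -3192 J.

Q ≈ -3.19 kJ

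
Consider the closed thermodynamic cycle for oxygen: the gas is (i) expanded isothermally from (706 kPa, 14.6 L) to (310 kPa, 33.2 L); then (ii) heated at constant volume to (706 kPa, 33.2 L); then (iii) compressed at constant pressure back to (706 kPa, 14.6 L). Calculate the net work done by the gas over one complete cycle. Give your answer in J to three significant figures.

Leg (i): W = PᵢVᵢ ln(V_f/Vᵢ) = (10308) ln(33.2/14.6) = 8468 J.
Leg (ii): W = 0.
Leg (iii): W = PΔV = (706)(14.6 − 33.2) = -13132 J.
W_net = 8468 − 13132 = -4664 J.

W_net ≈ -4660 J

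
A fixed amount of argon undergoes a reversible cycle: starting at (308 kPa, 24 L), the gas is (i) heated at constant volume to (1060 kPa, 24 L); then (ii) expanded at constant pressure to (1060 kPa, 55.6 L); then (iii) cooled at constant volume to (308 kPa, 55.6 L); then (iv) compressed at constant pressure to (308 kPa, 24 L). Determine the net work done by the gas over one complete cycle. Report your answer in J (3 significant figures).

W_net ≈ 23800 J

Constant-volume legs do no work.
W(ii) = (1060)(55.6 − 24) = 33496 J; W(iv) = (308)(24 − 55.6) = -9733 J.
W_net = 33496 − 9733 = 23763 J (the clockwise enclosed area).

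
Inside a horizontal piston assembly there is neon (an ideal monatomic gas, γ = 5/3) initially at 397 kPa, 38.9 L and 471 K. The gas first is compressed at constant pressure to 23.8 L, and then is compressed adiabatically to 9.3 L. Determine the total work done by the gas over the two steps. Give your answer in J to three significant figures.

W_total ≈ -18300 J

Step 1 (isobaric): W = PΔV = (397 kPa)(23.8 − 38.9 L) = -5995 J.
After step 1: P = 397 kPa, V = 23.8 L, T = 288.2 K.
Step 2 (adiabatic): W = (P₁V₁ − P₂V₂)/(γ−1) = (9449 − 17678)/0.667 = -12344 J.
W_total = -5995 − 12344 = -18339 J.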